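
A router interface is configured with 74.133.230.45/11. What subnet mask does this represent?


/11 means 11 network bits, 21 host bits
Binary: 11111111111000000000000000000000
Mask: 255.224.0.0


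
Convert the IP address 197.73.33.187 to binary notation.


197 = 11000101
73 = 01001001
33 = 00100001
187 = 10111011
Binary: 11000101.01001001.00100001.10111011


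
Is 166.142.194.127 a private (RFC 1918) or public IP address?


RFC 1918 private ranges:
  10.0.0.0/8 (10.0.0.0 - 10.255.255.255)
  172.16.0.0/12 (172.16.0.0 - 172.31.255.255)
  192.168.0.0/16 (192.168.0.0 - 192.168.255.255)
Public (not in any RFC 1918 range)


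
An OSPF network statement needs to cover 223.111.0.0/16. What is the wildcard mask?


Subnet mask: 255.255.0.0
Wildcard = 255.255.255.255 - subnet mask
255 - 255 = 0
255 - 255 = 0
255 - 0 = 255
255 - 0 = 255
Wildcard: 0.0.255.255


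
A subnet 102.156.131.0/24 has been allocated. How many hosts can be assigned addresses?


Host bits = 32 - 24 = 8
Total addresses = 2^8 = 256
Usable = total - 2 (network and broadcast)
Usable hosts: 254


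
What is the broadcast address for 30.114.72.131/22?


Network: 30.114.72.0/22
Host bits = 10
Set all host bits to 1:
Broadcast: 30.114.75.255


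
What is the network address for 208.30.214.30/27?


IP:   11010000.00011110.11010110.00011110
Mask: 11111111.11111111.11111111.11100000
AND operation:
Net:  11010000.00011110.11010110.00000000
Network: 208.30.214.0/27


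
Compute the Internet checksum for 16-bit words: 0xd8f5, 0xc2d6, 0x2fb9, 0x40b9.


Sum all words (with carry folding):
+ 0xd8f5 = 0xd8f5
+ 0xc2d6 = 0x9bcc
+ 0x2fb9 = 0xcb85
+ 0x40b9 = 0x0c3f
One's complement: ~0x0c3f
Checksum = 0xf3c0


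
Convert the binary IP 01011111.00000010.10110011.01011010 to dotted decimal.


01011111 = 95
00000010 = 2
10110011 = 179
01011010 = 90
IP: 95.2.179.90


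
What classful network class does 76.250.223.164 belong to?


First octet: 76
Binary: 01001100
0xxxxxxx -> Class A (1-126)
Class A, default mask 255.0.0.0 (/8)


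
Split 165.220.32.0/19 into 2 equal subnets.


New prefix = 19 + 1 = 20
Each subnet has 4096 addresses
  165.220.32.0/20
  165.220.48.0/20
Subnets: 165.220.32.0/20, 165.220.48.0/20


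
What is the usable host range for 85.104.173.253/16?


Network: 85.104.0.0
Broadcast: 85.104.255.255
First usable = network + 1
Last usable = broadcast - 1
Range: 85.104.0.1 to 85.104.255.254


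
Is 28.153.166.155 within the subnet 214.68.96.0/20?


Subnet network: 214.68.96.0
Test IP AND mask: 28.153.160.0
No, 28.153.166.155 is not in 214.68.96.0/20


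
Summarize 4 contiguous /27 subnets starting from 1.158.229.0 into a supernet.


Original prefix: /27
Number of subnets: 4 = 2^2
New prefix = 27 - 2 = 25
Supernet: 1.158.229.0/25


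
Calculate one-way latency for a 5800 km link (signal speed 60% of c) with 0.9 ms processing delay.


Speed = 0.6 * 3e5 km/s = 180000 km/s
Propagation delay = 5800 / 180000 = 0.0322 s = 32.2222 ms
Processing delay = 0.9 ms
Total one-way latency = 33.1222 ms


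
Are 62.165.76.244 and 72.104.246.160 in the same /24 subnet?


Mask: 255.255.255.0
62.165.76.244 AND mask = 62.165.76.0
72.104.246.160 AND mask = 72.104.246.0
No, different subnets (62.165.76.0 vs 72.104.246.0)


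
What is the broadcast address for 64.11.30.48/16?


Network: 64.11.0.0/16
Host bits = 16
Set all host bits to 1:
Broadcast: 64.11.255.255


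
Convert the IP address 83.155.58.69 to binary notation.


83 = 01010011
155 = 10011011
58 = 00111010
69 = 01000101
Binary: 01010011.10011011.00111010.01000101


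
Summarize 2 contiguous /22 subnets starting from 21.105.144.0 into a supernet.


Original prefix: /22
Number of subnets: 2 = 2^1
New prefix = 22 - 1 = 21
Supernet: 21.105.144.0/21


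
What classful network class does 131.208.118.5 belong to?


First octet: 131
Binary: 10000011
10xxxxxx -> Class B (128-191)
Class B, default mask 255.255.0.0 (/16)


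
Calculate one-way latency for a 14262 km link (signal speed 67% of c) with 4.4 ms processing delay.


Speed = 0.67 * 3e5 km/s = 201000 km/s
Propagation delay = 14262 / 201000 = 0.071 s = 70.9552 ms
Processing delay = 4.4 ms
Total one-way latency = 75.3552 ms


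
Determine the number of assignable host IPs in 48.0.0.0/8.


Host bits = 32 - 8 = 24
Total addresses = 2^24 = 16777216
Usable = total - 2 (network and broadcast)
Usable hosts: 16777214


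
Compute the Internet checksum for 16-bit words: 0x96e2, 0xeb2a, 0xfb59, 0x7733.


Sum all words (with carry folding):
+ 0x96e2 = 0x96e2
+ 0xeb2a = 0x820d
+ 0xfb59 = 0x7d67
+ 0x7733 = 0xf49a
One's complement: ~0xf49a
Checksum = 0x0b65


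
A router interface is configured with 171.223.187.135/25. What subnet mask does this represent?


/25 means 25 network bits, 7 host bits
Binary: 11111111111111111111111110000000
Mask: 255.255.255.128


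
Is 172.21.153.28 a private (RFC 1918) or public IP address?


RFC 1918 private ranges:
  10.0.0.0/8 (10.0.0.0 - 10.255.255.255)
  172.16.0.0/12 (172.16.0.0 - 172.31.255.255)
  192.168.0.0/16 (192.168.0.0 - 192.168.255.255)
Private (in 172.16.0.0/12)


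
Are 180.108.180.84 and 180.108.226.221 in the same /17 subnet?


Mask: 255.255.128.0
180.108.180.84 AND mask = 180.108.128.0
180.108.226.221 AND mask = 180.108.128.0
Yes, same subnet (180.108.128.0)


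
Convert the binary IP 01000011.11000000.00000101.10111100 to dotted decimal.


01000011 = 67
11000000 = 192
00000101 = 5
10111100 = 188
IP: 67.192.5.188


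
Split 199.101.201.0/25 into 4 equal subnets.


New prefix = 25 + 2 = 27
Each subnet has 32 addresses
  199.101.201.0/27
  199.101.201.32/27
  199.101.201.64/27
  199.101.201.96/27
Subnets: 199.101.201.0/27, 199.101.201.32/27, 199.101.201.64/27, 199.101.201.96/27


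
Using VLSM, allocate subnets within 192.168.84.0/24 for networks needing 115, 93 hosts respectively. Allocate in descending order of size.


115 hosts -> /25 (126 usable): 192.168.84.0/25
93 hosts -> /25 (126 usable): 192.168.84.128/25
Allocation: 192.168.84.0/25 (115 hosts, 126 usable); 192.168.84.128/25 (93 hosts, 126 usable)


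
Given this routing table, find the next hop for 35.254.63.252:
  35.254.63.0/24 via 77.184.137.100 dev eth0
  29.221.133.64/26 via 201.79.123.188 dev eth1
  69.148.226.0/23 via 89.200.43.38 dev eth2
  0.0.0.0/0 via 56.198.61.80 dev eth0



Longest prefix match for 35.254.63.252:
  /24 35.254.63.0: MATCH
  /26 29.221.133.64: no
  /23 69.148.226.0: no
  /0 0.0.0.0: MATCH
Selected: next-hop 77.184.137.100 via eth0 (matched /24)


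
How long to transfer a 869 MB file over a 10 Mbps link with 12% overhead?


Effective throughput = 10 * (1 - 12/100) = 8.8 Mbps
File size in Mb = 869 * 8 = 6952 Mb
Time = 6952 / 8.8
Time = 790.0 seconds


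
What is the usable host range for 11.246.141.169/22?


Network: 11.246.140.0
Broadcast: 11.246.143.255
First usable = network + 1
Last usable = broadcast - 1
Range: 11.246.140.1 to 11.246.143.254


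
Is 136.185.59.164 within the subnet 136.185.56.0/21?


Subnet network: 136.185.56.0
Test IP AND mask: 136.185.56.0
Yes, 136.185.59.164 is in 136.185.56.0/21


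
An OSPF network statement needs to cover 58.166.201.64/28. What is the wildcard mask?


Subnet mask: 255.255.255.240
Wildcard = 255.255.255.255 - subnet mask
255 - 255 = 0
255 - 255 = 0
255 - 255 = 0
255 - 240 = 15
Wildcard: 0.0.0.15


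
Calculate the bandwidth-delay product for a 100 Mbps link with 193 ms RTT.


BDP = bandwidth * RTT
= 100 Mbps * 193 ms
= 100 * 1e6 * 193 / 1000 bits
= 19300000 bits
= 2412500 bytes
= 2355.957 KB
BDP = 19300000 bits (2412500 bytes)


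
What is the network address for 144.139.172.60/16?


IP:   10010000.10001011.10101100.00111100
Mask: 11111111.11111111.00000000.00000000
AND operation:
Net:  10010000.10001011.00000000.00000000
Network: 144.139.0.0/16


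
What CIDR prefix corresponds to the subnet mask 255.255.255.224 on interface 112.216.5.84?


Binary: 11111111.11111111.11111111.11100000
Count leading 1s
Prefix: /27


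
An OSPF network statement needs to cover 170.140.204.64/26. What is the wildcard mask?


Subnet mask: 255.255.255.192
Wildcard = 255.255.255.255 - subnet mask
255 - 255 = 0
255 - 255 = 0
255 - 255 = 0
255 - 192 = 63
Wildcard: 0.0.0.63


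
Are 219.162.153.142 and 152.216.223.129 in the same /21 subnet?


Mask: 255.255.248.0
219.162.153.142 AND mask = 219.162.152.0
152.216.223.129 AND mask = 152.216.216.0
No, different subnets (219.162.152.0 vs 152.216.216.0)


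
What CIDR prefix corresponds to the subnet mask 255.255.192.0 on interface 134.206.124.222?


Binary: 11111111.11111111.11000000.00000000
Count leading 1s
Prefix: /18


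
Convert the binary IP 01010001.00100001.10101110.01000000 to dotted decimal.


01010001 = 81
00100001 = 33
10101110 = 174
01000000 = 64
IP: 81.33.174.64


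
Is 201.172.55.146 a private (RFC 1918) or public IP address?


RFC 1918 private ranges:
  10.0.0.0/8 (10.0.0.0 - 10.255.255.255)
  172.16.0.0/12 (172.16.0.0 - 172.31.255.255)
  192.168.0.0/16 (192.168.0.0 - 192.168.255.255)
Public (not in any RFC 1918 range)


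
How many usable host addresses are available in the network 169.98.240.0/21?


Host bits = 32 - 21 = 11
Total addresses = 2^11 = 2048
Usable = total - 2 (network and broadcast)
Usable hosts: 2046


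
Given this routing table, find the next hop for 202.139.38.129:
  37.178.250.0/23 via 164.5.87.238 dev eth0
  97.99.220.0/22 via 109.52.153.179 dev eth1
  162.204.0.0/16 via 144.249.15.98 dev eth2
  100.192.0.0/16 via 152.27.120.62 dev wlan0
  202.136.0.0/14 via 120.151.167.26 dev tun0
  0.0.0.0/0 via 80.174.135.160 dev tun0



Longest prefix match for 202.139.38.129:
  /23 37.178.250.0: no
  /22 97.99.220.0: no
  /16 162.204.0.0: no
  /16 100.192.0.0: no
  /14 202.136.0.0: MATCH
  /0 0.0.0.0: MATCH
Selected: next-hop 120.151.167.26 via tun0 (matched /14)


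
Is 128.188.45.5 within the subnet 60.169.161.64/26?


Subnet network: 60.169.161.64
Test IP AND mask: 128.188.45.0
No, 128.188.45.5 is not in 60.169.161.64/26


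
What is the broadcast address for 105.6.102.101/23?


Network: 105.6.102.0/23
Host bits = 9
Set all host bits to 1:
Broadcast: 105.6.103.255


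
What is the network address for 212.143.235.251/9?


IP:   11010100.10001111.11101011.11111011
Mask: 11111111.10000000.00000000.00000000
AND operation:
Net:  11010100.10000000.00000000.00000000
Network: 212.128.0.0/9


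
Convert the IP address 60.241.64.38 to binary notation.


60 = 00111100
241 = 11110001
64 = 01000000
38 = 00100110
Binary: 00111100.11110001.01000000.00100110


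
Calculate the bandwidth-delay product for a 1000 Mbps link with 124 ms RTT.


BDP = bandwidth * RTT
= 1000 Mbps * 124 ms
= 1000 * 1e6 * 124 / 1000 bits
= 124000000 bits
= 15500000 bytes
= 15136.7188 KB
BDP = 124000000 bits (15500000 bytes)


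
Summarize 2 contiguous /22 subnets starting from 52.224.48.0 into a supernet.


Original prefix: /22
Number of subnets: 2 = 2^1
New prefix = 22 - 1 = 21
Supernet: 52.224.48.0/21


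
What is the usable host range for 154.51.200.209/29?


Network: 154.51.200.208
Broadcast: 154.51.200.215
First usable = network + 1
Last usable = broadcast - 1
Range: 154.51.200.209 to 154.51.200.214


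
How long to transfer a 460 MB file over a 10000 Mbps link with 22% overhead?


Effective throughput = 10000 * (1 - 22/100) = 7800 Mbps
File size in Mb = 460 * 8 = 3680 Mb
Time = 3680 / 7800
Time = 0.4718 seconds


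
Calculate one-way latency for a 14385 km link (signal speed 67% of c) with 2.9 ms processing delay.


Speed = 0.67 * 3e5 km/s = 201000 km/s
Propagation delay = 14385 / 201000 = 0.0716 s = 71.5672 ms
Processing delay = 2.9 ms
Total one-way latency = 74.4672 ms


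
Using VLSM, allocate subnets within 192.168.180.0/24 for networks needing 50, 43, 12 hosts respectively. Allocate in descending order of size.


50 hosts -> /26 (62 usable): 192.168.180.0/26
43 hosts -> /26 (62 usable): 192.168.180.64/26
12 hosts -> /28 (14 usable): 192.168.180.128/28
Allocation: 192.168.180.0/26 (50 hosts, 62 usable); 192.168.180.64/26 (43 hosts, 62 usable); 192.168.180.128/28 (12 hosts, 14 usable)


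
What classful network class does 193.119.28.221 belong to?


First octet: 193
Binary: 11000001
110xxxxx -> Class C (192-223)
Class C, default mask 255.255.255.0 (/24)


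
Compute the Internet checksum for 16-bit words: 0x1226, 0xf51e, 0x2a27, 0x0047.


Sum all words (with carry folding):
+ 0x1226 = 0x1226
+ 0xf51e = 0x0745
+ 0x2a27 = 0x316c
+ 0x0047 = 0x31b3
One's complement: ~0x31b3
Checksum = 0xce4c


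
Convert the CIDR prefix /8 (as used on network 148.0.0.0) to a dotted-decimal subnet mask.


/8 means 8 network bits, 24 host bits
Binary: 11111111000000000000000000000000
Mask: 255.0.0.0


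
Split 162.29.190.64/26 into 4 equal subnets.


New prefix = 26 + 2 = 28
Each subnet has 16 addresses
  162.29.190.64/28
  162.29.190.80/28
  162.29.190.96/28
  162.29.190.112/28
Subnets: 162.29.190.64/28, 162.29.190.80/28, 162.29.190.96/28, 162.29.190.112/28


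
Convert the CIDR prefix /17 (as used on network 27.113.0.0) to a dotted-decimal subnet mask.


/17 means 17 network bits, 15 host bits
Binary: 11111111111111111000000000000000
Mask: 255.255.128.0


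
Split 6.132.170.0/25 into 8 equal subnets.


New prefix = 25 + 3 = 28
Each subnet has 16 addresses
  6.132.170.0/28
  6.132.170.16/28
  6.132.170.32/28
  6.132.170.48/28
  6.132.170.64/28
  6.132.170.80/28
  6.132.170.96/28
  6.132.170.112/28
Subnets: 6.132.170.0/28, 6.132.170.16/28, 6.132.170.32/28, 6.132.170.48/28, 6.132.170.64/28, 6.132.170.80/28, 6.132.170.96/28, 6.132.170.112/28


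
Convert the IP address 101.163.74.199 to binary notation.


101 = 01100101
163 = 10100011
74 = 01001010
199 = 11000111
Binary: 01100101.10100011.01001010.11000111


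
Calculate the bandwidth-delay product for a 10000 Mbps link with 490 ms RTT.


BDP = bandwidth * RTT
= 10000 Mbps * 490 ms
= 10000 * 1e6 * 490 / 1000 bits
= 4900000000 bits
= 612500000 bytes
= 598144.5312 KB
BDP = 4900000000 bits (612500000 bytes)


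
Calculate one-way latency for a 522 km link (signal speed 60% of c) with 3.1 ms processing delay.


Speed = 0.6 * 3e5 km/s = 180000 km/s
Propagation delay = 522 / 180000 = 0.0029 s = 2.9 ms
Processing delay = 3.1 ms
Total one-way latency = 6 ms


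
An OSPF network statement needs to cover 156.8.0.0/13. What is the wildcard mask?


Subnet mask: 255.248.0.0
Wildcard = 255.255.255.255 - subnet mask
255 - 255 = 0
255 - 248 = 7
255 - 0 = 255
255 - 0 = 255
Wildcard: 0.7.255.255


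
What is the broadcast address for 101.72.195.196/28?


Network: 101.72.195.192/28
Host bits = 4
Set all host bits to 1:
Broadcast: 101.72.195.207


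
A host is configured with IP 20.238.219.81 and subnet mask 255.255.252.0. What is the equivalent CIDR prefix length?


Binary: 11111111.11111111.11111100.00000000
Count leading 1s
Prefix: /22


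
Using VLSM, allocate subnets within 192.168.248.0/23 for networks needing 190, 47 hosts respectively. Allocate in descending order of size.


190 hosts -> /24 (254 usable): 192.168.248.0/24
47 hosts -> /26 (62 usable): 192.168.249.0/26
Allocation: 192.168.248.0/24 (190 hosts, 254 usable); 192.168.249.0/26 (47 hosts, 62 usable)


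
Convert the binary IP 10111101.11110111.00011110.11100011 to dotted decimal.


10111101 = 189
11110111 = 247
00011110 = 30
11100011 = 227
IP: 189.247.30.227


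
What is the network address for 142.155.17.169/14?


IP:   10001110.10011011.00010001.10101001
Mask: 11111111.11111100.00000000.00000000
AND operation:
Net:  10001110.10011000.00000000.00000000
Network: 142.152.0.0/14


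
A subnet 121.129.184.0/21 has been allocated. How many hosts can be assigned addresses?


Host bits = 32 - 21 = 11
Total addresses = 2^11 = 2048
Usable = total - 2 (network and broadcast)
Usable hosts: 2046


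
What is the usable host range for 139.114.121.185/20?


Network: 139.114.112.0
Broadcast: 139.114.127.255
First usable = network + 1
Last usable = broadcast - 1
Range: 139.114.112.1 to 139.114.127.254


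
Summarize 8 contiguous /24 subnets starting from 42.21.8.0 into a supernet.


Original prefix: /24
Number of subnets: 8 = 2^3
New prefix = 24 - 3 = 21
Supernet: 42.21.8.0/21


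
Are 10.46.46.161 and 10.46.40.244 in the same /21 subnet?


Mask: 255.255.248.0
10.46.46.161 AND mask = 10.46.40.0
10.46.40.244 AND mask = 10.46.40.0
Yes, same subnet (10.46.40.0)


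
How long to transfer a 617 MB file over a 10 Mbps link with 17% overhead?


Effective throughput = 10 * (1 - 17/100) = 8.3 Mbps
File size in Mb = 617 * 8 = 4936 Mb
Time = 4936 / 8.3
Time = 594.6988 seconds


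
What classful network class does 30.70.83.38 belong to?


First octet: 30
Binary: 00011110
0xxxxxxx -> Class A (1-126)
Class A, default mask 255.0.0.0 (/8)


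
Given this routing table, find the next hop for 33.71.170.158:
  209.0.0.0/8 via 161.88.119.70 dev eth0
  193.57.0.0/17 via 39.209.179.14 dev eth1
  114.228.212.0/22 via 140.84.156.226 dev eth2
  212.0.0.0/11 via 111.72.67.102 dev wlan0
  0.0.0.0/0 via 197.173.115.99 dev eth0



Longest prefix match for 33.71.170.158:
  /8 209.0.0.0: no
  /17 193.57.0.0: no
  /22 114.228.212.0: no
  /11 212.0.0.0: no
  /0 0.0.0.0: MATCH
Selected: next-hop 197.173.115.99 via eth0 (matched /0)


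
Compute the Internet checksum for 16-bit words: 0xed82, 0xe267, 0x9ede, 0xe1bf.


Sum all words (with carry folding):
+ 0xed82 = 0xed82
+ 0xe267 = 0xcfea
+ 0x9ede = 0x6ec9
+ 0xe1bf = 0x5089
One's complement: ~0x5089
Checksum = 0xaf76


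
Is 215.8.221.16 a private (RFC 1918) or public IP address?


RFC 1918 private ranges:
  10.0.0.0/8 (10.0.0.0 - 10.255.255.255)
  172.16.0.0/12 (172.16.0.0 - 172.31.255.255)
  192.168.0.0/16 (192.168.0.0 - 192.168.255.255)
Public (not in any RFC 1918 range)


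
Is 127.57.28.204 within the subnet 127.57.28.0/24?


Subnet network: 127.57.28.0
Test IP AND mask: 127.57.28.0
Yes, 127.57.28.204 is in 127.57.28.0/24


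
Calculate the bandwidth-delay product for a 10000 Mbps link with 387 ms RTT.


BDP = bandwidth * RTT
= 10000 Mbps * 387 ms
= 10000 * 1e6 * 387 / 1000 bits
= 3870000000 bits
= 483750000 bytes
= 472412.1094 KB
BDP = 3870000000 bits (483750000 bytes)


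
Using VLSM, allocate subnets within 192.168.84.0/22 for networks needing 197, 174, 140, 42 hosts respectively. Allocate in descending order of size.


197 hosts -> /24 (254 usable): 192.168.84.0/24
174 hosts -> /24 (254 usable): 192.168.85.0/24
140 hosts -> /24 (254 usable): 192.168.86.0/24
42 hosts -> /26 (62 usable): 192.168.87.0/26
Allocation: 192.168.84.0/24 (197 hosts, 254 usable); 192.168.85.0/24 (174 hosts, 254 usable); 192.168.86.0/24 (140 hosts, 254 usable); 192.168.87.0/26 (42 hosts, 62 usable)


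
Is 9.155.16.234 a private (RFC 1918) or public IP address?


RFC 1918 private ranges:
  10.0.0.0/8 (10.0.0.0 - 10.255.255.255)
  172.16.0.0/12 (172.16.0.0 - 172.31.255.255)
  192.168.0.0/16 (192.168.0.0 - 192.168.255.255)
Public (not in any RFC 1918 range)


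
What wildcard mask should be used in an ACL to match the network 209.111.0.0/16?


Subnet mask: 255.255.0.0
Wildcard = 255.255.255.255 - subnet mask
255 - 255 = 0
255 - 255 = 0
255 - 0 = 255
255 - 0 = 255
Wildcard: 0.0.255.255


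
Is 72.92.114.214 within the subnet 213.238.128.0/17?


Subnet network: 213.238.128.0
Test IP AND mask: 72.92.0.0
No, 72.92.114.214 is not in 213.238.128.0/17


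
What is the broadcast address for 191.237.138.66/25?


Network: 191.237.138.0/25
Host bits = 7
Set all host bits to 1:
Broadcast: 191.237.138.127


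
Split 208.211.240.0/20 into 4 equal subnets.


New prefix = 20 + 2 = 22
Each subnet has 1024 addresses
  208.211.240.0/22
  208.211.244.0/22
  208.211.248.0/22
  208.211.252.0/22
Subnets: 208.211.240.0/22, 208.211.244.0/22, 208.211.248.0/22, 208.211.252.0/22


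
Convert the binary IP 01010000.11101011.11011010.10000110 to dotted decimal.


01010000 = 80
11101011 = 235
11011010 = 218
10000110 = 134
IP: 80.235.218.134


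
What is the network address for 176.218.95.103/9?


IP:   10110000.11011010.01011111.01100111
Mask: 11111111.10000000.00000000.00000000
AND operation:
Net:  10110000.10000000.00000000.00000000
Network: 176.128.0.0/9


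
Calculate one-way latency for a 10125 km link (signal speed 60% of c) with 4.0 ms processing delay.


Speed = 0.6 * 3e5 km/s = 180000 km/s
Propagation delay = 10125 / 180000 = 0.0563 s = 56.25 ms
Processing delay = 4.0 ms
Total one-way latency = 60.25 ms


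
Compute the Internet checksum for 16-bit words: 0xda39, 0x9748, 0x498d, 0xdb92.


Sum all words (with carry folding):
+ 0xda39 = 0xda39
+ 0x9748 = 0x7182
+ 0x498d = 0xbb0f
+ 0xdb92 = 0x96a2
One's complement: ~0x96a2
Checksum = 0x695d


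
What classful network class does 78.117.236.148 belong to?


First octet: 78
Binary: 01001110
0xxxxxxx -> Class A (1-126)
Class A, default mask 255.0.0.0 (/8)


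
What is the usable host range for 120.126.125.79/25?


Network: 120.126.125.0
Broadcast: 120.126.125.127
First usable = network + 1
Last usable = broadcast - 1
Range: 120.126.125.1 to 120.126.125.126


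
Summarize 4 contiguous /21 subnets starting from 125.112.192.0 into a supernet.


Original prefix: /21
Number of subnets: 4 = 2^2
New prefix = 21 - 2 = 19
Supernet: 125.112.192.0/19


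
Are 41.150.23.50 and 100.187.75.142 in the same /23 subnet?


Mask: 255.255.254.0
41.150.23.50 AND mask = 41.150.22.0
100.187.75.142 AND mask = 100.187.74.0
No, different subnets (41.150.22.0 vs 100.187.74.0)


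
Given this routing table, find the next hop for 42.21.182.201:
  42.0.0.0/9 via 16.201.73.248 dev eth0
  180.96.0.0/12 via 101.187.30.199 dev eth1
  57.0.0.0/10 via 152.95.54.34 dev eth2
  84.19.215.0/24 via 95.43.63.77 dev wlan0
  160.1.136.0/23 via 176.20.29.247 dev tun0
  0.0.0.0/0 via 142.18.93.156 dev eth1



Longest prefix match for 42.21.182.201:
  /9 42.0.0.0: MATCH
  /12 180.96.0.0: no
  /10 57.0.0.0: no
  /24 84.19.215.0: no
  /23 160.1.136.0: no
  /0 0.0.0.0: MATCH
Selected: next-hop 16.201.73.248 via eth0 (matched /9)


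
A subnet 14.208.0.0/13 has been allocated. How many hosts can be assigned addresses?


Host bits = 32 - 13 = 19
Total addresses = 2^19 = 524288
Usable = total - 2 (network and broadcast)
Usable hosts: 524286


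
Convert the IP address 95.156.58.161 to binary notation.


95 = 01011111
156 = 10011100
58 = 00111010
161 = 10100001
Binary: 01011111.10011100.00111010.10100001


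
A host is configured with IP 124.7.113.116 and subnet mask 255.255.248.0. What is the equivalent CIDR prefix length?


Binary: 11111111.11111111.11111000.00000000
Count leading 1s
Prefix: /21


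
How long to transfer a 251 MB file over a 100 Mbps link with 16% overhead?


Effective throughput = 100 * (1 - 16/100) = 84 Mbps
File size in Mb = 251 * 8 = 2008 Mb
Time = 2008 / 84
Time = 23.9048 seconds


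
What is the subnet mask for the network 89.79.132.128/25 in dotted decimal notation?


/25 means 25 network bits, 7 host bits
Binary: 11111111111111111111111110000000
Mask: 255.255.255.128


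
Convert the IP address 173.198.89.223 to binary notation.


173 = 10101101
198 = 11000110
89 = 01011001
223 = 11011111
Binary: 10101101.11000110.01011001.11011111


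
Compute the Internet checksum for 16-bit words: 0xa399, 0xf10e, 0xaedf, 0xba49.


Sum all words (with carry folding):
+ 0xa399 = 0xa399
+ 0xf10e = 0x94a8
+ 0xaedf = 0x4388
+ 0xba49 = 0xfdd1
One's complement: ~0xfdd1
Checksum = 0x022e


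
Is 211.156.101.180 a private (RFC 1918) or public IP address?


RFC 1918 private ranges:
  10.0.0.0/8 (10.0.0.0 - 10.255.255.255)
  172.16.0.0/12 (172.16.0.0 - 172.31.255.255)
  192.168.0.0/16 (192.168.0.0 - 192.168.255.255)
Public (not in any RFC 1918 range)


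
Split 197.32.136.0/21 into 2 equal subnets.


New prefix = 21 + 1 = 22
Each subnet has 1024 addresses
  197.32.136.0/22
  197.32.140.0/22
Subnets: 197.32.136.0/22, 197.32.140.0/22


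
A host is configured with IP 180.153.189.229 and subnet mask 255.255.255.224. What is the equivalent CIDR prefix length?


Binary: 11111111.11111111.11111111.11100000
Count leading 1s
Prefix: /27


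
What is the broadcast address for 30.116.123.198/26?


Network: 30.116.123.192/26
Host bits = 6
Set all host bits to 1:
Broadcast: 30.116.123.255


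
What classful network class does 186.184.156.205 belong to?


First octet: 186
Binary: 10111010
10xxxxxx -> Class B (128-191)
Class B, default mask 255.255.0.0 (/16)


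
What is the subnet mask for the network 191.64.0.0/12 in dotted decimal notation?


/12 means 12 network bits, 20 host bits
Binary: 11111111111100000000000000000000
Mask: 255.240.0.0


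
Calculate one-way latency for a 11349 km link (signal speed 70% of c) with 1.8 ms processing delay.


Speed = 0.7 * 3e5 km/s = 210000 km/s
Propagation delay = 11349 / 210000 = 0.054 s = 54.0429 ms
Processing delay = 1.8 ms
Total one-way latency = 55.8429 ms


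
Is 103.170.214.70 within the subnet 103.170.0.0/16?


Subnet network: 103.170.0.0
Test IP AND mask: 103.170.0.0
Yes, 103.170.214.70 is in 103.170.0.0/16


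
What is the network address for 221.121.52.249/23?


IP:   11011101.01111001.00110100.11111001
Mask: 11111111.11111111.11111110.00000000
AND operation:
Net:  11011101.01111001.00110100.00000000
Network: 221.121.52.0/23


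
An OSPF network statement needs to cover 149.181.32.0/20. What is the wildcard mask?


Subnet mask: 255.255.240.0
Wildcard = 255.255.255.255 - subnet mask
255 - 255 = 0
255 - 255 = 0
255 - 240 = 15
255 - 0 = 255
Wildcard: 0.0.15.255


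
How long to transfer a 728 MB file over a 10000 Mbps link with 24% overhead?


Effective throughput = 10000 * (1 - 24/100) = 7600 Mbps
File size in Mb = 728 * 8 = 5824 Mb
Time = 5824 / 7600
Time = 0.7663 seconds


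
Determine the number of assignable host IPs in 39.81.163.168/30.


Host bits = 32 - 30 = 2
Total addresses = 2^2 = 4
Usable = total - 2 (network and broadcast)
Usable hosts: 2


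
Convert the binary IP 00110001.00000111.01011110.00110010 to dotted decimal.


00110001 = 49
00000111 = 7
01011110 = 94
00110010 = 50
IP: 49.7.94.50


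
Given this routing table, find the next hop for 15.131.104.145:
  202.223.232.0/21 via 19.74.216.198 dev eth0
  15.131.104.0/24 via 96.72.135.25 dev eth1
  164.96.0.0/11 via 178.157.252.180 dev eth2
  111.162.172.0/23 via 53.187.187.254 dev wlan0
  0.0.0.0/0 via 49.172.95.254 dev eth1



Longest prefix match for 15.131.104.145:
  /21 202.223.232.0: no
  /24 15.131.104.0: MATCH
  /11 164.96.0.0: no
  /23 111.162.172.0: no
  /0 0.0.0.0: MATCH
Selected: next-hop 96.72.135.25 via eth1 (matched /24)


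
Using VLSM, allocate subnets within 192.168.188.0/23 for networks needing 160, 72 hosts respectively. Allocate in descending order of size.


160 hosts -> /24 (254 usable): 192.168.188.0/24
72 hosts -> /25 (126 usable): 192.168.189.0/25
Allocation: 192.168.188.0/24 (160 hosts, 254 usable); 192.168.189.0/25 (72 hosts, 126 usable)


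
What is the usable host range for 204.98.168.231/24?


Network: 204.98.168.0
Broadcast: 204.98.168.255
First usable = network + 1
Last usable = broadcast - 1
Range: 204.98.168.1 to 204.98.168.254


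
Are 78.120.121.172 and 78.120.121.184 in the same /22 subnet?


Mask: 255.255.252.0
78.120.121.172 AND mask = 78.120.120.0
78.120.121.184 AND mask = 78.120.120.0
Yes, same subnet (78.120.120.0)


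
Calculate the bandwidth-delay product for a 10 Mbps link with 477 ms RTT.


BDP = bandwidth * RTT
= 10 Mbps * 477 ms
= 10 * 1e6 * 477 / 1000 bits
= 4770000 bits
= 596250 bytes
= 582.2754 KB
BDP = 4770000 bits (596250 bytes)


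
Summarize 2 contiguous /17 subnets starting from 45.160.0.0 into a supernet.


Original prefix: /17
Number of subnets: 2 = 2^1
New prefix = 17 - 1 = 16
Supernet: 45.160.0.0/16


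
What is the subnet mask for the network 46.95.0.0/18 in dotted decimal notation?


/18 means 18 network bits, 14 host bits
Binary: 11111111111111111100000000000000
Mask: 255.255.192.0


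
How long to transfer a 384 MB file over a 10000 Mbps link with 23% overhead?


Effective throughput = 10000 * (1 - 23/100) = 7700 Mbps
File size in Mb = 384 * 8 = 3072 Mb
Time = 3072 / 7700
Time = 0.399 seconds


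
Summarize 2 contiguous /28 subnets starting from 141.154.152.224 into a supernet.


Original prefix: /28
Number of subnets: 2 = 2^1
New prefix = 28 - 1 = 27
Supernet: 141.154.152.224/27


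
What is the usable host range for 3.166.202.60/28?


Network: 3.166.202.48
Broadcast: 3.166.202.63
First usable = network + 1
Last usable = broadcast - 1
Range: 3.166.202.49 to 3.166.202.62


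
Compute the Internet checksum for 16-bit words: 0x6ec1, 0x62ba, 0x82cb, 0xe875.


Sum all words (with carry folding):
+ 0x6ec1 = 0x6ec1
+ 0x62ba = 0xd17b
+ 0x82cb = 0x5447
+ 0xe875 = 0x3cbd
One's complement: ~0x3cbd
Checksum = 0xc342


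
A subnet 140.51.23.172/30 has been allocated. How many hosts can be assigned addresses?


Host bits = 32 - 30 = 2
Total addresses = 2^2 = 4
Usable = total - 2 (network and broadcast)
Usable hosts: 2


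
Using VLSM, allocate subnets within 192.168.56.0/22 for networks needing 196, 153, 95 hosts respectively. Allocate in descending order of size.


196 hosts -> /24 (254 usable): 192.168.56.0/24
153 hosts -> /24 (254 usable): 192.168.57.0/24
95 hosts -> /25 (126 usable): 192.168.58.0/25
Allocation: 192.168.56.0/24 (196 hosts, 254 usable); 192.168.57.0/24 (153 hosts, 254 usable); 192.168.58.0/25 (95 hosts, 126 usable)


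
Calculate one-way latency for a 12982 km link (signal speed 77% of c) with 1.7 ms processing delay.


Speed = 0.77 * 3e5 km/s = 231000 km/s
Propagation delay = 12982 / 231000 = 0.0562 s = 56.1991 ms
Processing delay = 1.7 ms
Total one-way latency = 57.8991 ms


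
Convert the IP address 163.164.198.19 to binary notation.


163 = 10100011
164 = 10100100
198 = 11000110
19 = 00010011
Binary: 10100011.10100100.11000110.00010011


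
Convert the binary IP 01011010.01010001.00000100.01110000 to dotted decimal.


01011010 = 90
01010001 = 81
00000100 = 4
01110000 = 112
IP: 90.81.4.112


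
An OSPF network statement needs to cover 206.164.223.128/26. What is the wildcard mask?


Subnet mask: 255.255.255.192
Wildcard = 255.255.255.255 - subnet mask
255 - 255 = 0
255 - 255 = 0
255 - 255 = 0
255 - 192 = 63
Wildcard: 0.0.0.63


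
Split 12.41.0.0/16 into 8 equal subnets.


New prefix = 16 + 3 = 19
Each subnet has 8192 addresses
  12.41.0.0/19
  12.41.32.0/19
  12.41.64.0/19
  12.41.96.0/19
  12.41.128.0/19
  12.41.160.0/19
  12.41.192.0/19
  12.41.224.0/19
Subnets: 12.41.0.0/19, 12.41.32.0/19, 12.41.64.0/19, 12.41.96.0/19, 12.41.128.0/19, 12.41.160.0/19, 12.41.192.0/19, 12.41.224.0/19


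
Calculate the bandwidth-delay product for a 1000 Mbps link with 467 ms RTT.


BDP = bandwidth * RTT
= 1000 Mbps * 467 ms
= 1000 * 1e6 * 467 / 1000 bits
= 467000000 bits
= 58375000 bytes
= 57006.8359 KB
BDP = 467000000 bits (58375000 bytes)


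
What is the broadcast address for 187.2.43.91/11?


Network: 187.0.0.0/11
Host bits = 21
Set all host bits to 1:
Broadcast: 187.31.255.255


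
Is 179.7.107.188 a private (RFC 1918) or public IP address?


RFC 1918 private ranges:
  10.0.0.0/8 (10.0.0.0 - 10.255.255.255)
  172.16.0.0/12 (172.16.0.0 - 172.31.255.255)
  192.168.0.0/16 (192.168.0.0 - 192.168.255.255)
Public (not in any RFC 1918 range)


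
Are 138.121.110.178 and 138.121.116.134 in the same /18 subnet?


Mask: 255.255.192.0
138.121.110.178 AND mask = 138.121.64.0
138.121.116.134 AND mask = 138.121.64.0
Yes, same subnet (138.121.64.0)


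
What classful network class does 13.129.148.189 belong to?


First octet: 13
Binary: 00001101
0xxxxxxx -> Class A (1-126)
Class A, default mask 255.0.0.0 (/8)


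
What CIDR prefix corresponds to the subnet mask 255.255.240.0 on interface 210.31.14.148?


Binary: 11111111.11111111.11110000.00000000
Count leading 1s
Prefix: /20


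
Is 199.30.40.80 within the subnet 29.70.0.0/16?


Subnet network: 29.70.0.0
Test IP AND mask: 199.30.0.0
No, 199.30.40.80 is not in 29.70.0.0/16


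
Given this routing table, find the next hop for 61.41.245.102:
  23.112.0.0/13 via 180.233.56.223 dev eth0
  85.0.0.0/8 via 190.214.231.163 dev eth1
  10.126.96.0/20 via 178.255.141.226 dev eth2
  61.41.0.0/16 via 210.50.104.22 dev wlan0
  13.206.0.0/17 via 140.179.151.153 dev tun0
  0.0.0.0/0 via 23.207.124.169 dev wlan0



Longest prefix match for 61.41.245.102:
  /13 23.112.0.0: no
  /8 85.0.0.0: no
  /20 10.126.96.0: no
  /16 61.41.0.0: MATCH
  /17 13.206.0.0: no
  /0 0.0.0.0: MATCH
Selected: next-hop 210.50.104.22 via wlan0 (matched /16)


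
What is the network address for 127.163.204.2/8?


IP:   01111111.10100011.11001100.00000010
Mask: 11111111.00000000.00000000.00000000
AND operation:
Net:  01111111.00000000.00000000.00000000
Network: 127.0.0.0/8


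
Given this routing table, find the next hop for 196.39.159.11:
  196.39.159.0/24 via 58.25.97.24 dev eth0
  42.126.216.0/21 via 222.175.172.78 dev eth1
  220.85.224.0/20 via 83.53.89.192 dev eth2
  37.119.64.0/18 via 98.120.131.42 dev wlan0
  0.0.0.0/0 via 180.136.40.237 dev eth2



Longest prefix match for 196.39.159.11:
  /24 196.39.159.0: MATCH
  /21 42.126.216.0: no
  /20 220.85.224.0: no
  /18 37.119.64.0: no
  /0 0.0.0.0: MATCH
Selected: next-hop 58.25.97.24 via eth0 (matched /24)


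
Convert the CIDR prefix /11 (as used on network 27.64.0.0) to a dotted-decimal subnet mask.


/11 means 11 network bits, 21 host bits
Binary: 11111111111000000000000000000000
Mask: 255.224.0.0


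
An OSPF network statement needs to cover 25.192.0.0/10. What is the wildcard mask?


Subnet mask: 255.192.0.0
Wildcard = 255.255.255.255 - subnet mask
255 - 255 = 0
255 - 192 = 63
255 - 0 = 255
255 - 0 = 255
Wildcard: 0.63.255.255


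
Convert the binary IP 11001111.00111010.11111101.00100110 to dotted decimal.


11001111 = 207
00111010 = 58
11111101 = 253
00100110 = 38
IP: 207.58.253.38


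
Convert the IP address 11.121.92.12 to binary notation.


11 = 00001011
121 = 01111001
92 = 01011100
12 = 00001100
Binary: 00001011.01111001.01011100.00001100


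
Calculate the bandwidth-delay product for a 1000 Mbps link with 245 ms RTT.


BDP = bandwidth * RTT
= 1000 Mbps * 245 ms
= 1000 * 1e6 * 245 / 1000 bits
= 245000000 bits
= 30625000 bytes
= 29907.2266 KB
BDP = 245000000 bits (30625000 bytes)


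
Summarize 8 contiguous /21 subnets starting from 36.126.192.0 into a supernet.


Original prefix: /21
Number of subnets: 8 = 2^3
New prefix = 21 - 3 = 18
Supernet: 36.126.192.0/18


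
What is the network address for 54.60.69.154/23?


IP:   00110110.00111100.01000101.10011010
Mask: 11111111.11111111.11111110.00000000
AND operation:
Net:  00110110.00111100.01000100.00000000
Network: 54.60.68.0/23


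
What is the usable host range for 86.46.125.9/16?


Network: 86.46.0.0
Broadcast: 86.46.255.255
First usable = network + 1
Last usable = broadcast - 1
Range: 86.46.0.1 to 86.46.255.254


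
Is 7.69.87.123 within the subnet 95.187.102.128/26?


Subnet network: 95.187.102.128
Test IP AND mask: 7.69.87.64
No, 7.69.87.123 is not in 95.187.102.128/26


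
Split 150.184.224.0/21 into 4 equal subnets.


New prefix = 21 + 2 = 23
Each subnet has 512 addresses
  150.184.224.0/23
  150.184.226.0/23
  150.184.228.0/23
  150.184.230.0/23
Subnets: 150.184.224.0/23, 150.184.226.0/23, 150.184.228.0/23, 150.184.230.0/23


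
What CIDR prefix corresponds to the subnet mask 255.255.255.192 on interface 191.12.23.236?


Binary: 11111111.11111111.11111111.11000000
Count leading 1s
Prefix: /26


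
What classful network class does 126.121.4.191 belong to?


First octet: 126
Binary: 01111110
0xxxxxxx -> Class A (1-126)
Class A, default mask 255.0.0.0 (/8)


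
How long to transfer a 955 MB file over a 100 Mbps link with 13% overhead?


Effective throughput = 100 * (1 - 13/100) = 87 Mbps
File size in Mb = 955 * 8 = 7640 Mb
Time = 7640 / 87
Time = 87.8161 seconds


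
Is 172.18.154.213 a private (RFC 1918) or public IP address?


RFC 1918 private ranges:
  10.0.0.0/8 (10.0.0.0 - 10.255.255.255)
  172.16.0.0/12 (172.16.0.0 - 172.31.255.255)
  192.168.0.0/16 (192.168.0.0 - 192.168.255.255)
Private (in 172.16.0.0/12)


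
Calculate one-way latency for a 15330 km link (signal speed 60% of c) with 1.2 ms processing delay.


Speed = 0.6 * 3e5 km/s = 180000 km/s
Propagation delay = 15330 / 180000 = 0.0852 s = 85.1667 ms
Processing delay = 1.2 ms
Total one-way latency = 86.3667 ms


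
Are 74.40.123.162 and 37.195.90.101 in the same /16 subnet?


Mask: 255.255.0.0
74.40.123.162 AND mask = 74.40.0.0
37.195.90.101 AND mask = 37.195.0.0
No, different subnets (74.40.0.0 vs 37.195.0.0)


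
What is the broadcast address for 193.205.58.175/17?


Network: 193.205.0.0/17
Host bits = 15
Set all host bits to 1:
Broadcast: 193.205.127.255


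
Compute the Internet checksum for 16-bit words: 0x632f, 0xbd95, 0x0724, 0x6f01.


Sum all words (with carry folding):
+ 0x632f = 0x632f
+ 0xbd95 = 0x20c5
+ 0x0724 = 0x27e9
+ 0x6f01 = 0x96ea
One's complement: ~0x96ea
Checksum = 0x6915


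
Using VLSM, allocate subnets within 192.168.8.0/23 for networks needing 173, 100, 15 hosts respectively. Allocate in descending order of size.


173 hosts -> /24 (254 usable): 192.168.8.0/24
100 hosts -> /25 (126 usable): 192.168.9.0/25
15 hosts -> /27 (30 usable): 192.168.9.128/27
Allocation: 192.168.8.0/24 (173 hosts, 254 usable); 192.168.9.0/25 (100 hosts, 126 usable); 192.168.9.128/27 (15 hosts, 30 usable)


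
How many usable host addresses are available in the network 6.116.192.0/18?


Host bits = 32 - 18 = 14
Total addresses = 2^14 = 16384
Usable = total - 2 (network and broadcast)
Usable hosts: 16382


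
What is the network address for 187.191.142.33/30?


IP:   10111011.10111111.10001110.00100001
Mask: 11111111.11111111.11111111.11111100
AND operation:
Net:  10111011.10111111.10001110.00100000
Network: 187.191.142.32/30


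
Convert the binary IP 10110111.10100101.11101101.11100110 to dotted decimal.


10110111 = 183
10100101 = 165
11101101 = 237
11100110 = 230
IP: 183.165.237.230


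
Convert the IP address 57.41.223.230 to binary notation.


57 = 00111001
41 = 00101001
223 = 11011111
230 = 11100110
Binary: 00111001.00101001.11011111.11100110


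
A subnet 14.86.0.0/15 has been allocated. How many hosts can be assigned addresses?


Host bits = 32 - 15 = 17
Total addresses = 2^17 = 131072
Usable = total - 2 (network and broadcast)
Usable hosts: 131070


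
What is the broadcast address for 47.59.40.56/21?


Network: 47.59.40.0/21
Host bits = 11
Set all host bits to 1:
Broadcast: 47.59.47.255


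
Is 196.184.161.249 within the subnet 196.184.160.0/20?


Subnet network: 196.184.160.0
Test IP AND mask: 196.184.160.0
Yes, 196.184.161.249 is in 196.184.160.0/20


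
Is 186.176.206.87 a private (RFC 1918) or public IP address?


RFC 1918 private ranges:
  10.0.0.0/8 (10.0.0.0 - 10.255.255.255)
  172.16.0.0/12 (172.16.0.0 - 172.31.255.255)
  192.168.0.0/16 (192.168.0.0 - 192.168.255.255)
Public (not in any RFC 1918 range)


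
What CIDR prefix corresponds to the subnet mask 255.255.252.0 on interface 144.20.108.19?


Binary: 11111111.11111111.11111100.00000000
Count leading 1s
Prefix: /22


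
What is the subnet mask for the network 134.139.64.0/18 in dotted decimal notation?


/18 means 18 network bits, 14 host bits
Binary: 11111111111111111100000000000000
Mask: 255.255.192.0
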